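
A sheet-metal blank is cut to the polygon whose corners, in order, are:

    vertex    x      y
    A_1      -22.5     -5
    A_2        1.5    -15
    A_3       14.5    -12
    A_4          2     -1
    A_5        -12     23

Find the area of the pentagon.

Cross-terms: 345, 199.5, 9.5, 34, 577.5  ⇒  Σ = 1165.5
Area = |Σ|/2 = 582.75.

582.75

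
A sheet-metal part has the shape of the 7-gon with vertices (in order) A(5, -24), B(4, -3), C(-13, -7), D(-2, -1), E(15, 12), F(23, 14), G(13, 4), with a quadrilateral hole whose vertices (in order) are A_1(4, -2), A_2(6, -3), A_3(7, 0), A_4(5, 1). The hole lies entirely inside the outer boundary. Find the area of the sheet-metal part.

Outer boundary:
Cross-terms: 81, -67, -1, -9, -66, -90, -332  ⇒  Σ = -484
Area = |Σ|/2 = 242.
Hole:
Apply the shoelace (surveyor's) formula: 2A = Σ (x_i·y_{i+1} − x_{i+1}·y_i), indices taken mod 4.
A_1→A_2: (4)(-3) − (6)(-2) = 0
A_2→A_3: (6)(0) − (7)(-3) = 21
A_3→A_4: (7)(1) − (5)(0) = 7
A_4→A_1: (5)(-2) − (4)(1) = -14
Σ = 14
Area = |Σ|/2 = 7.
Net area = 242 − 7 = 235.

235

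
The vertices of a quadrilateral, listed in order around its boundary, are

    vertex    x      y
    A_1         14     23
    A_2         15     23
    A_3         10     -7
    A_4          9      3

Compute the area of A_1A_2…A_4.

50

Apply the surveyor's formula: 2A = Σ (x_i·y_{i+1} − x_{i+1}·y_i), indices taken mod 4.
Cross-terms: -23, -335, 93, 165  ⇒  Σ = -100
Area = |Σ|/2 = 50.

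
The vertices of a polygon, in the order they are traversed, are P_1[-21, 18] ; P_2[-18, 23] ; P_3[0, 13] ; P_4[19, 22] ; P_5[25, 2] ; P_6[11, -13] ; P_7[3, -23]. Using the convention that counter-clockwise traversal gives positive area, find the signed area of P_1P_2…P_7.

Apply the surveyor's formula: 2A = Σ (x_i·y_{i+1} − x_{i+1}·y_i), indices taken mod 7.
Σ = (-159) + (-234) + (-247) + (-512) + (-347) + (-214) + (-429) = -2142
Signed area = Σ/2 = -1071 (negative ⇒ clockwise traversal).

-1071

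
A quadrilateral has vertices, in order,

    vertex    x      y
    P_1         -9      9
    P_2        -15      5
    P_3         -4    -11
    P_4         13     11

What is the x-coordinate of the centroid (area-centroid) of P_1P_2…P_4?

-392/177

Apply the surveyor's formula. First the cross-terms c_i = x_i·y_{i+1} − x_{i+1}·y_i:
  90, 185, 99, 216  ⇒  2A = 590, A = 295.
Then Σ (x_i + x_{i+1})·c_i = -3920, so x̄ = -3920 / (6·295) = -392/177.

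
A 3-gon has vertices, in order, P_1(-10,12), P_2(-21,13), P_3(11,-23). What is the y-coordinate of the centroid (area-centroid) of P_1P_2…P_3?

2/3

Apply the surveyor's formula. First the cross-terms c_i = x_i·y_{i+1} − x_{i+1}·y_i:
  122, 340, -98  ⇒  2A = 364, A = 182.
Then Σ (y_i + y_{i+1})·c_i = 728, so ȳ = 728 / (6·182) = 2/3.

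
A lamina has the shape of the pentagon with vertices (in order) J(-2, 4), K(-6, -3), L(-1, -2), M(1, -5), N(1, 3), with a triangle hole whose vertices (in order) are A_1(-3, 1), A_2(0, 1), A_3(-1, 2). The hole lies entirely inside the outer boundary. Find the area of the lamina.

30.5

Outer boundary:
Apply the surveyor's formula: 2A = Σ (x_i·y_{i+1} − x_{i+1}·y_i), indices taken mod 5.
Cross-terms: 30, 9, 7, 8, 10  ⇒  Σ = 64
Area = |Σ|/2 = 32.
Hole:
Cross-terms: -3, 1, 5  ⇒  Σ = 3
Area = |Σ|/2 = 1.5.
Net area = 32 − 1.5 = 30.5.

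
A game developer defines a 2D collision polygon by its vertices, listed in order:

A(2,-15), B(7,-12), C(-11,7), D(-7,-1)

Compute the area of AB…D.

82.5

Σ = (81) + (-83) + (60) + (107) = 165
Area = |Σ|/2 = 82.5.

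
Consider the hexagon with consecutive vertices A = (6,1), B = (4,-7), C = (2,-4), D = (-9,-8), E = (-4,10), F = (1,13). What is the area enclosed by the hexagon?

Apply the shoelace formula: 2A = Σ (x_i·y_{i+1} − x_{i+1}·y_i), indices taken mod 6.
Cross-terms: -46, -2, -52, -122, -62, -77  ⇒  Σ = -361
Area = |Σ|/2 = 180.5.

180.5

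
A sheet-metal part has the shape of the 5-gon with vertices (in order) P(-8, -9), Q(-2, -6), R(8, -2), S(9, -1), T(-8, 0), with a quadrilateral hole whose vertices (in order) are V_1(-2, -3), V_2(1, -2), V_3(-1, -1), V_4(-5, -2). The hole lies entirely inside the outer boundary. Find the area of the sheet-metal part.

72

Outer boundary:
Apply the shoelace (surveyor's) formula: 2A = Σ (x_i·y_{i+1} − x_{i+1}·y_i), indices taken mod 5.
Σ = (30) + (52) + (10) + (-8) + (72) = 156
Area = |Σ|/2 = 78.
Hole:
Σ = (7) + (-3) + (-3) + (11) = 12
Area = |Σ|/2 = 6.
Net area = 78 − 6 = 72.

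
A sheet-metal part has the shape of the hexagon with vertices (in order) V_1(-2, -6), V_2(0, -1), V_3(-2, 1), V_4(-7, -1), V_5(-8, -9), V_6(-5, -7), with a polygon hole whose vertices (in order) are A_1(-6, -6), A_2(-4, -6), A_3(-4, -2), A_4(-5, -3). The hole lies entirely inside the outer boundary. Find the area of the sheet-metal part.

40.5

Outer boundary:
Apply the surveyor's formula: 2A = Σ (x_i·y_{i+1} − x_{i+1}·y_i), indices taken mod 6.
Cross-terms: 2, -2, 9, 55, 11, 16  ⇒  Σ = 91
Area = |Σ|/2 = 45.5.
Hole:
A_1→A_2: (-6)(-6) − (-4)(-6) = 12
A_2→A_3: (-4)(-2) − (-4)(-6) = -16
A_3→A_4: (-4)(-3) − (-5)(-2) = 2
A_4→A_1: (-5)(-6) − (-6)(-3) = 12
Σ = 10
Area = |Σ|/2 = 5.
Net area = 45.5 − 5 = 40.5.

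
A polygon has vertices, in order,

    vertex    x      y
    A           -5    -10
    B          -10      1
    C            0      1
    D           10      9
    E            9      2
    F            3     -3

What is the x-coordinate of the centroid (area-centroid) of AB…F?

-5/36

Apply the surveyor's formula. First the cross-terms c_i = x_i·y_{i+1} − x_{i+1}·y_i:
  -105, -10, -10, -61, -33, -45  ⇒  2A = -264, A = -132.
Then Σ (x_i + x_{i+1})·c_i = 110, so x̄ = 110 / (6·(-132)) = -5/36.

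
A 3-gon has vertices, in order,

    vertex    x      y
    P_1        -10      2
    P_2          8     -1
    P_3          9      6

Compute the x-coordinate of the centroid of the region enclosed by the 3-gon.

Apply the surveyor's formula. First the cross-terms c_i = x_i·y_{i+1} − x_{i+1}·y_i:
  -6, 57, 78  ⇒  2A = 129, A = 64.5.
Then Σ (x_i + x_{i+1})·c_i = 903, so x̄ = 903 / (6·64.5) = 7/3.

7/3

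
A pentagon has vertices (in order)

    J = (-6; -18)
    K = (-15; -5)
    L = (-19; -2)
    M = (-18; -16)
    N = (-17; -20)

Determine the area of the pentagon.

Apply the shoelace formula: 2A = Σ (x_i·y_{i+1} − x_{i+1}·y_i), indices taken mod 5.
Σ = (-240) + (-65) + (268) + (88) + (186) = 237
Area = |Σ|/2 = 118.5.

118.5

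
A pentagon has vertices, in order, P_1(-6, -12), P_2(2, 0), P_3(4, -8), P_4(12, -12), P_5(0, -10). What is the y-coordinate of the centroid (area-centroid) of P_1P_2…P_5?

-710/93

Apply the shoelace (surveyor's) formula. First the cross-terms c_i = x_i·y_{i+1} − x_{i+1}·y_i:
  24, -16, 48, -120, -60  ⇒  2A = -124, A = -62.
Then Σ (y_i + y_{i+1})·c_i = 2840, so ȳ = 2840 / (6·(-62)) = -710/93.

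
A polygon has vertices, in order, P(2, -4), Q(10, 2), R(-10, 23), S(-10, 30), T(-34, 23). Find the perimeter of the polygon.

116

|PQ| = √((8)² + (6)²) = √100 = 10
|QR| = √((-20)² + (21)²) = √841 = 29
|RS| = √((0)² + (7)²) = √49 = 7
|ST| = √((-24)² + (-7)²) = √625 = 25
|TP| = √((36)² + (-27)²) = √2025 = 45
Perimeter = 10 + 29 + 7 + 25 + 45 = 116.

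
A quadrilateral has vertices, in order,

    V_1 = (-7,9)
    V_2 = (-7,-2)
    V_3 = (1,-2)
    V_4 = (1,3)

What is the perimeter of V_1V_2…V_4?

|V_1V_2| = √((0)² + (-11)²) = √121 = 11
|V_2V_3| = √((8)² + (0)²) = √64 = 8
|V_3V_4| = √((0)² + (5)²) = √25 = 5
|V_4V_1| = √((-8)² + (6)²) = √100 = 10
Perimeter = 11 + 8 + 5 + 10 = 34.

34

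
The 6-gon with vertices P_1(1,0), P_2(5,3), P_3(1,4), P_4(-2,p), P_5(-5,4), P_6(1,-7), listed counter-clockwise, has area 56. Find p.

Write out the shoelace sum; only the two edges meeting at P_4 involve p:
2·Area = [(1·p − (-2)·4) + ((-2)·4 − (-5)·p)] + 58
       = 6·p + 58 = 112
⇒ p = 9.

9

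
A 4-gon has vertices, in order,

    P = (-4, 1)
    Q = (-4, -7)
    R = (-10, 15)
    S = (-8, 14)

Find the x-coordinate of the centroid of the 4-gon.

Apply Gauss's area formula. First the cross-terms c_i = x_i·y_{i+1} − x_{i+1}·y_i:
  32, -130, -20, 48  ⇒  2A = -70, A = -35.
Then Σ (x_i + x_{i+1})·c_i = 1348, so x̄ = 1348 / (6·(-35)) = -674/105.

-674/105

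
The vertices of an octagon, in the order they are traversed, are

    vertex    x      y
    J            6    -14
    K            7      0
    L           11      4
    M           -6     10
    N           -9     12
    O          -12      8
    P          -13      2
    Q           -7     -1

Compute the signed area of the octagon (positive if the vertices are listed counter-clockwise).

Apply the shoelace formula: 2A = Σ (x_i·y_{i+1} − x_{i+1}·y_i), indices taken mod 8.
J→K: (6)(0) − (7)(-14) = 98
K→L: (7)(4) − (11)(0) = 28
L→M: (11)(10) − (-6)(4) = 134
M→N: (-6)(12) − (-9)(10) = 18
N→O: (-9)(8) − (-12)(12) = 72
O→P: (-12)(2) − (-13)(8) = 80
P→Q: (-13)(-1) − (-7)(2) = 27
Q→J: (-7)(-14) − (6)(-1) = 104
Σ = 561
Signed area = Σ/2 = 280.5 (positive ⇒ counter-clockwise traversal).

280.5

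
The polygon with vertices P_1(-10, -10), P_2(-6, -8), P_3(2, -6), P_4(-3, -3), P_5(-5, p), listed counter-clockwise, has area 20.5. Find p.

-6

Write out the shoelace sum; only the two edges meeting at P_5 involve p:
2·Area = [((-3)·p − (-5)·(-3)) + ((-5)·(-10) − (-10)·p)] + 48
       = 7·p + 83 = 41
⇒ p = -6.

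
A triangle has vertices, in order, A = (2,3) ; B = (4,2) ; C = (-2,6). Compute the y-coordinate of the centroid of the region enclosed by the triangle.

Apply the shoelace formula. First the cross-terms c_i = x_i·y_{i+1} − x_{i+1}·y_i:
  -8, 28, -18  ⇒  2A = 2, A = 1.
Then Σ (y_i + y_{i+1})·c_i = 22, so ȳ = 22 / (6·1) = 11/3.

11/3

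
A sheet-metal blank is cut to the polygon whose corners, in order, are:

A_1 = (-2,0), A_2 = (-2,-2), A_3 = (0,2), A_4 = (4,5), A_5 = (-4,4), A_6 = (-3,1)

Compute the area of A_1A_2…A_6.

Apply the shoelace (surveyor's) formula: 2A = Σ (x_i·y_{i+1} − x_{i+1}·y_i), indices taken mod 6.
Σ = (4) + (-4) + (-8) + (36) + (8) + (2) = 38
Area = |Σ|/2 = 19.

19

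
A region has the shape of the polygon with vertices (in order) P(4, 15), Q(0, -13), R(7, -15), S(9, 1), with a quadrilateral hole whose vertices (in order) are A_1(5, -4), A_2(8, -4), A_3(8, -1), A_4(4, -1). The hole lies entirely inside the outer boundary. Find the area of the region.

145.5

Outer boundary:
Apply the shoelace (surveyor's) formula: 2A = Σ (x_i·y_{i+1} − x_{i+1}·y_i), indices taken mod 4.
Σ = (-52) + (91) + (142) + (131) = 312
Area = |Σ|/2 = 156.
Hole:
Apply Gauss's area formula: 2A = Σ (x_i·y_{i+1} − x_{i+1}·y_i), indices taken mod 4.
Σ = (12) + (24) + (-4) + (-11) = 21
Area = |Σ|/2 = 10.5.
Net area = 156 − 10.5 = 145.5.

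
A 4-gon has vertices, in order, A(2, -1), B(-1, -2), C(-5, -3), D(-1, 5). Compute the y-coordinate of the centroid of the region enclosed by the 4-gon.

2/7

Apply the shoelace (surveyor's) formula. First the cross-terms c_i = x_i·y_{i+1} − x_{i+1}·y_i:
  -5, -7, -28, -9  ⇒  2A = -49, A = -24.5.
Then Σ (y_i + y_{i+1})·c_i = -42, so ȳ = -42 / (6·(-24.5)) = 2/7.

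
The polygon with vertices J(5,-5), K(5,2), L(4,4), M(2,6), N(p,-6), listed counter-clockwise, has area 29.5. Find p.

2

Write out the shoelace sum; only the two edges meeting at N involve p:
2·Area = [(2·(-6) − p·6) + (p·(-5) − 5·(-6))] + 63
       = -11·p + 81 = 59
⇒ p = 2.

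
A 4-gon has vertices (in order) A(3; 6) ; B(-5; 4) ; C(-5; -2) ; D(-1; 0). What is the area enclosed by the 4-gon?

32

Apply the shoelace formula: 2A = Σ (x_i·y_{i+1} − x_{i+1}·y_i), indices taken mod 4.
Σ = (42) + (30) + (-2) + (-6) = 64
Area = |Σ|/2 = 32.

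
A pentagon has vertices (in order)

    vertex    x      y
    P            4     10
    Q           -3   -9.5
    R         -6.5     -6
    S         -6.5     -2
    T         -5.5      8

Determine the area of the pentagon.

Apply the shoelace (surveyor's) formula: 2A = Σ (x_i·y_{i+1} − x_{i+1}·y_i), indices taken mod 5.
Σ = (-8) + (-43.75) + (-26) + (-63) + (-87) = -227.75
Area = |Σ|/2 = 113.875.

113.875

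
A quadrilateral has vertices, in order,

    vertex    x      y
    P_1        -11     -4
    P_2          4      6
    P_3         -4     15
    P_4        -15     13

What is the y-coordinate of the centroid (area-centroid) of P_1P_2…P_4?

Apply the shoelace (surveyor's) formula. First the cross-terms c_i = x_i·y_{i+1} − x_{i+1}·y_i:
  -50, 84, 173, 203  ⇒  2A = 410, A = 205.
Then Σ (y_i + y_{i+1})·c_i = 8335, so ȳ = 8335 / (6·205) = 1667/246.

1667/246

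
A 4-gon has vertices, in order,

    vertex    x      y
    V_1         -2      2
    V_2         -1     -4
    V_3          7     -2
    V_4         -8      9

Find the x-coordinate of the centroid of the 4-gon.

83/267

Apply the surveyor's formula. First the cross-terms c_i = x_i·y_{i+1} − x_{i+1}·y_i:
  10, 30, 47, 2  ⇒  2A = 89, A = 44.5.
Then Σ (x_i + x_{i+1})·c_i = 83, so x̄ = 83 / (6·44.5) = 83/267.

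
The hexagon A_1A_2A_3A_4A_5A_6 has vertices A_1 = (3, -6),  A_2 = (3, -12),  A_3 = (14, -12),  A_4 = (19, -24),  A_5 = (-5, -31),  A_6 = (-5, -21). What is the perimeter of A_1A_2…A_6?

|A_1A_2| = √((0)² + (-6)²) = √36 = 6
|A_2A_3| = √((11)² + (0)²) = √121 = 11
|A_3A_4| = √((5)² + (-12)²) = √169 = 13
|A_4A_5| = √((-24)² + (-7)²) = √625 = 25
|A_5A_6| = √((0)² + (10)²) = √100 = 10
|A_6A_1| = √((8)² + (15)²) = √289 = 17
Perimeter = 6 + 11 + 13 + 25 + 10 + 17 = 82.

82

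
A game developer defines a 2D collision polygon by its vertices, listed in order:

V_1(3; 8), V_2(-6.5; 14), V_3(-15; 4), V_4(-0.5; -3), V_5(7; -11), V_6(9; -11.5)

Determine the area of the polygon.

238.25

Σ = (94) + (184) + (47) + (26.5) + (18.5) + (106.5) = 476.5
Area = |Σ|/2 = 238.25.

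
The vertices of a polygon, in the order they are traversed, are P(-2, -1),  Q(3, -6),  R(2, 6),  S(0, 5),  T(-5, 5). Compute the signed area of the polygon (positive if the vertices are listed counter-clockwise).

Apply the surveyor's formula: 2A = Σ (x_i·y_{i+1} − x_{i+1}·y_i), indices taken mod 5.
Σ = (15) + (30) + (10) + (25) + (15) = 95
Signed area = Σ/2 = 47.5 (positive ⇒ counter-clockwise traversal).

47.5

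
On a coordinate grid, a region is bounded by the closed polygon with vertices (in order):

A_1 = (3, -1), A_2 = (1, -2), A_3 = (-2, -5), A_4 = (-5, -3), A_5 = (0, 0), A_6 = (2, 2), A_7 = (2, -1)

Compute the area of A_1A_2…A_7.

19

Apply the shoelace (surveyor's) formula: 2A = Σ (x_i·y_{i+1} − x_{i+1}·y_i), indices taken mod 7.
Cross-terms: -5, -9, -19, 0, 0, -6, 1  ⇒  Σ = -38
Area = |Σ|/2 = 19.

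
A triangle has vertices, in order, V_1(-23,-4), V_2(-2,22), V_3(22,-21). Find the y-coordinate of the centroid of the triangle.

Apply the shoelace formula. First the cross-terms c_i = x_i·y_{i+1} − x_{i+1}·y_i:
  -514, -442, -571  ⇒  2A = -1527, A = -763.5.
Then Σ (y_i + y_{i+1})·c_i = 4581, so ȳ = 4581 / (6·(-763.5)) = -1.

-1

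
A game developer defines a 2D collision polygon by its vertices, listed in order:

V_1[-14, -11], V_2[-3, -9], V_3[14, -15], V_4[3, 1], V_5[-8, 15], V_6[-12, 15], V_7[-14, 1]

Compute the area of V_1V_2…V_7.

Apply Gauss's area formula: 2A = Σ (x_i·y_{i+1} − x_{i+1}·y_i), indices taken mod 7.
Σ = (93) + (171) + (59) + (53) + (60) + (198) + (168) = 802
Area = |Σ|/2 = 401.

401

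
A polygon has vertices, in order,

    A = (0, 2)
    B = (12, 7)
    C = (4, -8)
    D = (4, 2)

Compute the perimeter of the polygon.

44

|AB| = √((12)² + (5)²) = √169 = 13
|BC| = √((-8)² + (-15)²) = √289 = 17
|CD| = √((0)² + (10)²) = √100 = 10
|DA| = √((-4)² + (0)²) = √16 = 4
Perimeter = 13 + 17 + 10 + 4 = 44.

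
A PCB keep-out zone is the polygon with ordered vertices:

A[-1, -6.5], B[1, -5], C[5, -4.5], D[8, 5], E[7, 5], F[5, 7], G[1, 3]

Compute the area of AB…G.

63.25

Apply Gauss's area formula: 2A = Σ (x_i·y_{i+1} − x_{i+1}·y_i), indices taken mod 7.
A→B: (-1)(-5) − (1)(-6.5) = 11.5
B→C: (1)(-4.5) − (5)(-5) = 20.5
C→D: (5)(5) − (8)(-4.5) = 61
D→E: (8)(5) − (7)(5) = 5
E→F: (7)(7) − (5)(5) = 24
F→G: (5)(3) − (1)(7) = 8
G→A: (1)(-6.5) − (-1)(3) = -3.5
Σ = 126.5
Area = |Σ|/2 = 63.25.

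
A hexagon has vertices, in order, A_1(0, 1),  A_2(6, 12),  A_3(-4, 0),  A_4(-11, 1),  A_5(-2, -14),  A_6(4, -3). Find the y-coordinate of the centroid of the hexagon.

Apply the shoelace (surveyor's) formula. First the cross-terms c_i = x_i·y_{i+1} − x_{i+1}·y_i:
  -6, 48, -4, 156, 62, 4  ⇒  2A = 260, A = 130.
Then Σ (y_i + y_{i+1})·c_i = -2596, so ȳ = -2596 / (6·130) = -649/195.

-649/195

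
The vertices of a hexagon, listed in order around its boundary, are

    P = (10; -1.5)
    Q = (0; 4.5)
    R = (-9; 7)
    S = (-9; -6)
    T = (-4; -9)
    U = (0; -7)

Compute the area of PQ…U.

178.75

Apply the shoelace formula: 2A = Σ (x_i·y_{i+1} − x_{i+1}·y_i), indices taken mod 6.
Σ = (45) + (40.5) + (117) + (57) + (28) + (70) = 357.5
Area = |Σ|/2 = 178.75.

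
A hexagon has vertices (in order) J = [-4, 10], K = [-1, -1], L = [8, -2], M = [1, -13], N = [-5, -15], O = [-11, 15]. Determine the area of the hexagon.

Apply Gauss's area formula: 2A = Σ (x_i·y_{i+1} − x_{i+1}·y_i), indices taken mod 6.
Cross-terms: 14, 10, -102, -80, -240, -50  ⇒  Σ = -448
Area = |Σ|/2 = 224.

224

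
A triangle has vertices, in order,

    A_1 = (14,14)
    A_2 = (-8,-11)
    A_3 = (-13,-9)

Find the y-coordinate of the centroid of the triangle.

Apply the surveyor's formula. First the cross-terms c_i = x_i·y_{i+1} − x_{i+1}·y_i:
  -42, -71, -56  ⇒  2A = -169, A = -84.5.
Then Σ (y_i + y_{i+1})·c_i = 1014, so ȳ = 1014 / (6·(-84.5)) = -2.

-2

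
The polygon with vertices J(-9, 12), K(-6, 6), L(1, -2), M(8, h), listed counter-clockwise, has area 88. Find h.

Write out the shoelace sum; only the two edges meeting at M involve h:
2·Area = [(1·h − 8·(-2)) + (8·12 − (-9)·h)] + 24
       = 10·h + 136 = 176
⇒ h = 4.

4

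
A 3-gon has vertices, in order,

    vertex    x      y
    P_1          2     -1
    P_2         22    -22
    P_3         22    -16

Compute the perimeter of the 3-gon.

|P_1P_2| = √((20)² + (-21)²) = √841 = 29
|P_2P_3| = √((0)² + (6)²) = √36 = 6
|P_3P_1| = √((-20)² + (15)²) = √625 = 25
Perimeter = 29 + 6 + 25 = 60.

60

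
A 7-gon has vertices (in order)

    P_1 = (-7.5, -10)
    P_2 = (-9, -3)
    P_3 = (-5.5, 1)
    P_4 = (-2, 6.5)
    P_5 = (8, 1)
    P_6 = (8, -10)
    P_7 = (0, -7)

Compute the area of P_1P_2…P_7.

188.625

Apply Gauss's area formula: 2A = Σ (x_i·y_{i+1} − x_{i+1}·y_i), indices taken mod 7.
Σ = (-67.5) + (-25.5) + (-33.75) + (-54) + (-88) + (-56) + (-52.5) = -377.25
Area = |Σ|/2 = 188.625.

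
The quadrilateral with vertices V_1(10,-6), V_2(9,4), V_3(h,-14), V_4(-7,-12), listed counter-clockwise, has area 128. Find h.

-14

The doubled signed area Σ (x_i y_{i+1} − x_{i+1} y_i) is linear in h.
With h=0 it equals 32; the coefficient of h is -16 (from the two edges through V_3).
So -16·h + 32 = 2·128 = 256 ⇒ h = -14.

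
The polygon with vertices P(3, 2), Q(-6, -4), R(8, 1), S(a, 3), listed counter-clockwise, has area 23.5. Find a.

Write out the shoelace sum; only the two edges meeting at S involve a:
2·Area = [(8·3 − a·1) + (a·2 − 3·3)] + 26
       = 1·a + 41 = 47
⇒ a = 6.

6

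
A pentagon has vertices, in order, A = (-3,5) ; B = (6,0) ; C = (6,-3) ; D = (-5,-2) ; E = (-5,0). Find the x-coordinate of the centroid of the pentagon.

Apply the shoelace (surveyor's) formula. First the cross-terms c_i = x_i·y_{i+1} − x_{i+1}·y_i:
  -30, -18, -27, -10, -25  ⇒  2A = -110, A = -55.
Then Σ (x_i + x_{i+1})·c_i = -33, so x̄ = -33 / (6·(-55)) = 0.1.

0.1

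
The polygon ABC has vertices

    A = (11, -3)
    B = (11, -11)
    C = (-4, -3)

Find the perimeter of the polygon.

40

|AB| = √((0)² + (-8)²) = √64 = 8
|BC| = √((-15)² + (8)²) = √289 = 17
|CA| = √((15)² + (0)²) = √225 = 15
Perimeter = 8 + 17 + 15 = 40.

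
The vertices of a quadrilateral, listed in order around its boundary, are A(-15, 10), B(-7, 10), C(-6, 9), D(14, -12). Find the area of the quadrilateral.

Cross-terms: -80, -3, -54, -40  ⇒  Σ = -177
Area = |Σ|/2 = 88.5.

88.5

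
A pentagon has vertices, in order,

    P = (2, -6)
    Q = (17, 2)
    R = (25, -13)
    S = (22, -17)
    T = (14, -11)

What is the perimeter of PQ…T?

62

|PQ| = √((15)² + (8)²) = √289 = 17
|QR| = √((8)² + (-15)²) = √289 = 17
|RS| = √((-3)² + (-4)²) = √25 = 5
|ST| = √((-8)² + (6)²) = √100 = 10
|TP| = √((-12)² + (5)²) = √169 = 13
Perimeter = 17 + 17 + 5 + 10 + 13 = 62.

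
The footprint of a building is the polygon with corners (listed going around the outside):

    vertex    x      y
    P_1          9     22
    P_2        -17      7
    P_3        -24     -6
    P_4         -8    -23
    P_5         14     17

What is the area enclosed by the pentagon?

Σ = (437) + (270) + (504) + (186) + (155) = 1552
Area = |Σ|/2 = 776.

776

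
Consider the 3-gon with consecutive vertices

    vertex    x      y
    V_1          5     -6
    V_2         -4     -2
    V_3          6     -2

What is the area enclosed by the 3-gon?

20

Apply the shoelace formula: 2A = Σ (x_i·y_{i+1} − x_{i+1}·y_i), indices taken mod 3.
Cross-terms: -34, 20, -26  ⇒  Σ = -40
Area = |Σ|/2 = 20.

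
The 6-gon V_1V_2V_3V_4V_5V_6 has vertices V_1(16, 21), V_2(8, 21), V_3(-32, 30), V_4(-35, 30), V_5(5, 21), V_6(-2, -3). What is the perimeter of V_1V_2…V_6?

148

|V_1V_2| = √((-8)² + (0)²) = √64 = 8
|V_2V_3| = √((-40)² + (9)²) = √1681 = 41
|V_3V_4| = √((-3)² + (0)²) = √9 = 3
|V_4V_5| = √((40)² + (-9)²) = √1681 = 41
|V_5V_6| = √((-7)² + (-24)²) = √625 = 25
|V_6V_1| = √((18)² + (24)²) = √900 = 30
Perimeter = 8 + 41 + 3 + 41 + 25 + 30 = 148.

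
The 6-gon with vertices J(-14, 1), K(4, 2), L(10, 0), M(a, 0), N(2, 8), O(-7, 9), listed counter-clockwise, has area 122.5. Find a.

13

The doubled signed area Σ (x_i y_{i+1} − x_{i+1} y_i) is linear in a.
With a=0 it equals 141; the coefficient of a is 8 (from the two edges through M).
So 8·a + 141 = 2·122.5 = 245 ⇒ a = 13.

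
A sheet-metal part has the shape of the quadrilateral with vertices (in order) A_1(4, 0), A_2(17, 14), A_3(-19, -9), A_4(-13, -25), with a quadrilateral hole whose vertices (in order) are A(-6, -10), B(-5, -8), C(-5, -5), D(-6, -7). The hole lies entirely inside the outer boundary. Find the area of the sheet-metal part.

310.5

Outer boundary:
Σ = (56) + (113) + (358) + (100) = 627
Area = |Σ|/2 = 313.5.
Hole:
Apply the shoelace (surveyor's) formula: 2A = Σ (x_i·y_{i+1} − x_{i+1}·y_i), indices taken mod 4.
Σ = (-2) + (-15) + (5) + (18) = 6
Area = |Σ|/2 = 3.
Net area = 313.5 − 3 = 310.5.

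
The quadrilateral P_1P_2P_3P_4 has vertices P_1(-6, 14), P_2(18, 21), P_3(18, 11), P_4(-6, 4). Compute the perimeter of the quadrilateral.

70

|P_1P_2| = √((24)² + (7)²) = √625 = 25
|P_2P_3| = √((0)² + (-10)²) = √100 = 10
|P_3P_4| = √((-24)² + (-7)²) = √625 = 25
|P_4P_1| = √((0)² + (10)²) = √100 = 10
Perimeter = 25 + 10 + 25 + 10 = 70.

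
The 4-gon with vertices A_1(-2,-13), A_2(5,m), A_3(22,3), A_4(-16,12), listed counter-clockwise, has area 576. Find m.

-22

Write out the shoelace sum; only the two edges meeting at A_2 involve m:
2·Area = [((-2)·m − 5·(-13)) + (5·3 − 22·m)] + 544
       = -24·m + 624 = 1152
⇒ m = -22.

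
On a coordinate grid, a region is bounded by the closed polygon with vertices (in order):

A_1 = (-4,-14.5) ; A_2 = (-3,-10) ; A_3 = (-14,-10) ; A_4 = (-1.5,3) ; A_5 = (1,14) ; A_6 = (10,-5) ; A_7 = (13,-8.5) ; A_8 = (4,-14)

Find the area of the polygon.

Apply the surveyor's formula: 2A = Σ (x_i·y_{i+1} − x_{i+1}·y_i), indices taken mod 8.
Cross-terms: -3.5, -110, -57, -24, -145, -20, -148, -114  ⇒  Σ = -621.5
Area = |Σ|/2 = 310.75.

310.75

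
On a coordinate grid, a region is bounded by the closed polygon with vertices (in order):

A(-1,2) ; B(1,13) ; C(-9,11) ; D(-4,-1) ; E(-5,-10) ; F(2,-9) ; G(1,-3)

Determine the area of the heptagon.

134

Apply the surveyor's formula: 2A = Σ (x_i·y_{i+1} − x_{i+1}·y_i), indices taken mod 7.
A→B: (-1)(13) − (1)(2) = -15
B→C: (1)(11) − (-9)(13) = 128
C→D: (-9)(-1) − (-4)(11) = 53
D→E: (-4)(-10) − (-5)(-1) = 35
E→F: (-5)(-9) − (2)(-10) = 65
F→G: (2)(-3) − (1)(-9) = 3
G→A: (1)(2) − (-1)(-3) = -1
Σ = 268
Area = |Σ|/2 = 134.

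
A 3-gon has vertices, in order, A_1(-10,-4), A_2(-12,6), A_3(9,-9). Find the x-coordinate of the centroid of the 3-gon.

-13/3

Apply the surveyor's formula. First the cross-terms c_i = x_i·y_{i+1} − x_{i+1}·y_i:
  -108, 54, -126  ⇒  2A = -180, A = -90.
Then Σ (x_i + x_{i+1})·c_i = 2340, so x̄ = 2340 / (6·(-90)) = -13/3.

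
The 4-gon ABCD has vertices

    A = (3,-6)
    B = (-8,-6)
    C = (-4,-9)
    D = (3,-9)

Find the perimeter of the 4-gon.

|AB| = √((-11)² + (0)²) = √121 = 11
|BC| = √((4)² + (-3)²) = √25 = 5
|CD| = √((7)² + (0)²) = √49 = 7
|DA| = √((0)² + (3)²) = √9 = 3
Perimeter = 11 + 5 + 7 + 3 = 26.

26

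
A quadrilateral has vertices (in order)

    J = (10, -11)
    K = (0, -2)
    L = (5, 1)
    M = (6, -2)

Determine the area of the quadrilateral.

36

Σ = (-20) + (10) + (-16) + (-46) = -72
Area = |Σ|/2 = 36.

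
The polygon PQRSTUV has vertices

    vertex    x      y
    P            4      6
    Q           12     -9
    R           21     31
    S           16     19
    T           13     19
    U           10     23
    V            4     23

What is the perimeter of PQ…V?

|PQ| = √((8)² + (-15)²) = √289 = 17
|QR| = √((9)² + (40)²) = √1681 = 41
|RS| = √((-5)² + (-12)²) = √169 = 13
|ST| = √((-3)² + (0)²) = √9 = 3
|TU| = √((-3)² + (4)²) = √25 = 5
|UV| = √((-6)² + (0)²) = √36 = 6
|VP| = √((0)² + (-17)²) = √289 = 17
Perimeter = 17 + 41 + 13 + 3 + 5 + 6 + 17 = 102.

102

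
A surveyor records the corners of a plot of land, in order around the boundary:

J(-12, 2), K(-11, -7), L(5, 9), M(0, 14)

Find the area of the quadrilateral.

Apply the shoelace formula: 2A = Σ (x_i·y_{i+1} − x_{i+1}·y_i), indices taken mod 4.
Cross-terms: 106, -64, 70, 168  ⇒  Σ = 280
Area = |Σ|/2 = 140.

140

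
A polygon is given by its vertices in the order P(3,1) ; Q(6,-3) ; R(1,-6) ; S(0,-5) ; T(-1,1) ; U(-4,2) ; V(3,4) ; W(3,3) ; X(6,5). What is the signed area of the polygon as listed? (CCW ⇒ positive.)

Apply Gauss's area formula: 2A = Σ (x_i·y_{i+1} − x_{i+1}·y_i), indices taken mod 9.
Cross-terms: -15, -33, -5, -5, 2, -22, -3, -3, -9  ⇒  Σ = -93
Signed area = Σ/2 = -46.5 (negative ⇒ clockwise traversal).

-46.5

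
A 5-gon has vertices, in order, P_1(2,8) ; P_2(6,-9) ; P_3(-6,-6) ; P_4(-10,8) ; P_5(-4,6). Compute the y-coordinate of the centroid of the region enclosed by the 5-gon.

Apply Gauss's area formula. First the cross-terms c_i = x_i·y_{i+1} − x_{i+1}·y_i:
  -66, -90, -108, -28, -44  ⇒  2A = -336, A = -168.
Then Σ (y_i + y_{i+1})·c_i = 192, so ȳ = 192 / (6·(-168)) = -4/21.

-4/21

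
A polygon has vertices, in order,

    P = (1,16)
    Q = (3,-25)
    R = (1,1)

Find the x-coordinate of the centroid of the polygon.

5/3

Apply the surveyor's formula. First the cross-terms c_i = x_i·y_{i+1} − x_{i+1}·y_i:
  -73, 28, 15  ⇒  2A = -30, A = -15.
Then Σ (x_i + x_{i+1})·c_i = -150, so x̄ = -150 / (6·(-15)) = 5/3.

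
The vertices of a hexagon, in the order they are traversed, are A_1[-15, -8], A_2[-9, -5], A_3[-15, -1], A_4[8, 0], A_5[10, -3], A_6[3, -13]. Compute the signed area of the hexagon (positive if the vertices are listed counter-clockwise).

-209.5

Apply the shoelace (surveyor's) formula: 2A = Σ (x_i·y_{i+1} − x_{i+1}·y_i), indices taken mod 6.
Σ = (3) + (-66) + (8) + (-24) + (-121) + (-219) = -419
Signed area = Σ/2 = -209.5 (negative ⇒ clockwise traversal).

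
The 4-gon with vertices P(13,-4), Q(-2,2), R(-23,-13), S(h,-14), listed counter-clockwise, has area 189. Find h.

-24

The doubled signed area Σ (x_i y_{i+1} − x_{i+1} y_i) is linear in h.
With h=0 it equals 594; the coefficient of h is 9 (from the two edges through S).
So 9·h + 594 = 2·189 = 378 ⇒ h = -24.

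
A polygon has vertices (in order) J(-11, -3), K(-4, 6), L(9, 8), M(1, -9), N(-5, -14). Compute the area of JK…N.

Apply the surveyor's formula: 2A = Σ (x_i·y_{i+1} − x_{i+1}·y_i), indices taken mod 5.
Cross-terms: -78, -86, -89, -59, -139  ⇒  Σ = -451
Area = |Σ|/2 = 225.5.

225.5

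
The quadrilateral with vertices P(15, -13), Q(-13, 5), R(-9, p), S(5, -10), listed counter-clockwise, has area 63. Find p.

Write out the shoelace sum; only the two edges meeting at R involve p:
2·Area = [((-13)·p − (-9)·5) + ((-9)·(-10) − 5·p)] + -9
       = -18·p + 126 = 126
⇒ p = 0.

0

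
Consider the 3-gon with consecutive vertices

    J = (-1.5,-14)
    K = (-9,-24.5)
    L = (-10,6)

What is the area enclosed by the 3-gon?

119.625

Σ = (-89.25) + (-299) + (149) = -239.25
Area = |Σ|/2 = 119.625.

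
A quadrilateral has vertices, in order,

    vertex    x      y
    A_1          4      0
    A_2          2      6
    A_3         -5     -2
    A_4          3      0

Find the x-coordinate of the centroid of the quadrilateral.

9/28

Apply the shoelace (surveyor's) formula. First the cross-terms c_i = x_i·y_{i+1} − x_{i+1}·y_i:
  24, 26, 6, 0  ⇒  2A = 56, A = 28.
Then Σ (x_i + x_{i+1})·c_i = 54, so x̄ = 54 / (6·28) = 9/28.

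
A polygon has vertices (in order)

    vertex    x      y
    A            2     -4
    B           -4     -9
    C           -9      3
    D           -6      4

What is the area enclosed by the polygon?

64.5

Apply the surveyor's formula: 2A = Σ (x_i·y_{i+1} − x_{i+1}·y_i), indices taken mod 4.
Cross-terms: -34, -93, -18, 16  ⇒  Σ = -129
Area = |Σ|/2 = 64.5.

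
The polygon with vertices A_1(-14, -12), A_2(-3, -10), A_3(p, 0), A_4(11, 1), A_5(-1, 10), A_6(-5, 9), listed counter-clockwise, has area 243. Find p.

Write out the shoelace sum; only the two edges meeting at A_3 involve p:
2·Area = [((-3)·0 − p·(-10)) + (p·1 − 11·0)] + 442
       = 11·p + 442 = 486
⇒ p = 4.

4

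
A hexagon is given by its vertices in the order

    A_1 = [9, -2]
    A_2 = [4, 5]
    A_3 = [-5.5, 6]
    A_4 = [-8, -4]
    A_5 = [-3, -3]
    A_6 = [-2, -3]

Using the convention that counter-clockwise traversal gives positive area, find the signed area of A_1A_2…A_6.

110.25

Apply the shoelace formula: 2A = Σ (x_i·y_{i+1} − x_{i+1}·y_i), indices taken mod 6.
Σ = (53) + (51.5) + (70) + (12) + (3) + (31) = 220.5
Signed area = Σ/2 = 110.25 (positive ⇒ counter-clockwise traversal).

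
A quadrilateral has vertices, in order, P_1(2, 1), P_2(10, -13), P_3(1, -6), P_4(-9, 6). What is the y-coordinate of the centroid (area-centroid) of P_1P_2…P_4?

-31/12

Apply the surveyor's formula. First the cross-terms c_i = x_i·y_{i+1} − x_{i+1}·y_i:
  -36, -47, -48, -21  ⇒  2A = -152, A = -76.
Then Σ (y_i + y_{i+1})·c_i = 1178, so ȳ = 1178 / (6·(-76)) = -31/12.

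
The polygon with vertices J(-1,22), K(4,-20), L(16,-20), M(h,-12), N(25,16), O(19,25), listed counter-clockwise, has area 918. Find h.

The doubled signed area Σ (x_i y_{i+1} − x_{i+1} y_i) is linear in h.
With h=0 it equals 1044; the coefficient of h is 36 (from the two edges through M).
So 36·h + 1044 = 2·918 = 1836 ⇒ h = 22.

22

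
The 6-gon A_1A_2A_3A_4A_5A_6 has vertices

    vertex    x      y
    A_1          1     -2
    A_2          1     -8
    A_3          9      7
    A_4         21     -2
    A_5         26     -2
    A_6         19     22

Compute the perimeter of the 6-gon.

|A_1A_2| = √((0)² + (-6)²) = √36 = 6
|A_2A_3| = √((8)² + (15)²) = √289 = 17
|A_3A_4| = √((12)² + (-9)²) = √225 = 15
|A_4A_5| = √((5)² + (0)²) = √25 = 5
|A_5A_6| = √((-7)² + (24)²) = √625 = 25
|A_6A_1| = √((-18)² + (-24)²) = √900 = 30
Perimeter = 6 + 17 + 15 + 5 + 25 + 30 = 98.

98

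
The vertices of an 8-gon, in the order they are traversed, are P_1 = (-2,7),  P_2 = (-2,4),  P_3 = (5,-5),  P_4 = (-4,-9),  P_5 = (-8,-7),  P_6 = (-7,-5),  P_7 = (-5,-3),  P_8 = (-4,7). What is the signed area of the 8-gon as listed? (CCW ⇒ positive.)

Apply the shoelace (surveyor's) formula: 2A = Σ (x_i·y_{i+1} − x_{i+1}·y_i), indices taken mod 8.
Cross-terms: 6, -10, -65, -44, -9, -4, -47, -14  ⇒  Σ = -187
Signed area = Σ/2 = -93.5 (negative ⇒ clockwise traversal).

-93.5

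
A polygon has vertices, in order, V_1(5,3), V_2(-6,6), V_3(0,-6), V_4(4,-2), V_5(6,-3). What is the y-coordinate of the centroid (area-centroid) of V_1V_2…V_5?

Apply the shoelace (surveyor's) formula. First the cross-terms c_i = x_i·y_{i+1} − x_{i+1}·y_i:
  48, 36, 24, 0, 33  ⇒  2A = 141, A = 70.5.
Then Σ (y_i + y_{i+1})·c_i = 240, so ȳ = 240 / (6·70.5) = 80/141.

80/141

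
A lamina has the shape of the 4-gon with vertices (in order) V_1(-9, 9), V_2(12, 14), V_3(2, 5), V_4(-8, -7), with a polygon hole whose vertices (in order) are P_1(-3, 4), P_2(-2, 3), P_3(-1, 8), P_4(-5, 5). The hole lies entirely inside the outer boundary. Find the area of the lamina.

147.5

Outer boundary:
Cross-terms: -234, 32, 26, -135  ⇒  Σ = -311
Area = |Σ|/2 = 155.5.
Hole:
Σ = (-1) + (-13) + (35) + (-5) = 16
Area = |Σ|/2 = 8.
Net area = 155.5 − 8 = 147.5.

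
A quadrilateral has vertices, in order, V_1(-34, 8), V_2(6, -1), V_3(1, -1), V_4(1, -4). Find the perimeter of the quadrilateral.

|V_1V_2| = √((40)² + (-9)²) = √1681 = 41
|V_2V_3| = √((-5)² + (0)²) = √25 = 5
|V_3V_4| = √((0)² + (-3)²) = √9 = 3
|V_4V_1| = √((-35)² + (12)²) = √1369 = 37
Perimeter = 41 + 5 + 3 + 37 = 86.

86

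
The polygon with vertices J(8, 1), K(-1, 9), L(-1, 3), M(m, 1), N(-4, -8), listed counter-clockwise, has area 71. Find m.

0

Write out the shoelace sum; only the two edges meeting at M involve m:
2·Area = [((-1)·1 − m·3) + (m·(-8) − (-4)·1)] + 139
       = -11·m + 142 = 142
⇒ m = 0.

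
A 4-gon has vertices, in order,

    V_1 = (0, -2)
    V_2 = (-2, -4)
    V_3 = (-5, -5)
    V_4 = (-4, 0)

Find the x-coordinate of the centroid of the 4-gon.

Apply the shoelace (surveyor's) formula. First the cross-terms c_i = x_i·y_{i+1} − x_{i+1}·y_i:
  -4, -10, -20, 8  ⇒  2A = -26, A = -13.
Then Σ (x_i + x_{i+1})·c_i = 226, so x̄ = 226 / (6·(-13)) = -113/39.

-113/39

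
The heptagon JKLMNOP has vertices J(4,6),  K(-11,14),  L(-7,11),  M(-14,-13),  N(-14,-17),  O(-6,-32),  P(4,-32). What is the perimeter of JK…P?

116

|JK| = √((-15)² + (8)²) = √289 = 17
|KL| = √((4)² + (-3)²) = √25 = 5
|LM| = √((-7)² + (-24)²) = √625 = 25
|MN| = √((0)² + (-4)²) = √16 = 4
|NO| = √((8)² + (-15)²) = √289 = 17
|OP| = √((10)² + (0)²) = √100 = 10
|PJ| = √((0)² + (38)²) = √1444 = 38
Perimeter = 17 + 5 + 25 + 4 + 17 + 10 + 38 = 116.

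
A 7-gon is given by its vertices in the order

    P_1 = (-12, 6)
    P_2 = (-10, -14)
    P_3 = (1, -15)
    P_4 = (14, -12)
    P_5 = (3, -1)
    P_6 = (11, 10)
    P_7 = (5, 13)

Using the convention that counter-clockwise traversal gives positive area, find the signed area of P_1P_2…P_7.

466

Apply the shoelace (surveyor's) formula: 2A = Σ (x_i·y_{i+1} − x_{i+1}·y_i), indices taken mod 7.
P_1→P_2: (-12)(-14) − (-10)(6) = 228
P_2→P_3: (-10)(-15) − (1)(-14) = 164
P_3→P_4: (1)(-12) − (14)(-15) = 198
P_4→P_5: (14)(-1) − (3)(-12) = 22
P_5→P_6: (3)(10) − (11)(-1) = 41
P_6→P_7: (11)(13) − (5)(10) = 93
P_7→P_1: (5)(6) − (-12)(13) = 186
Σ = 932
Signed area = Σ/2 = 466 (positive ⇒ counter-clockwise traversal).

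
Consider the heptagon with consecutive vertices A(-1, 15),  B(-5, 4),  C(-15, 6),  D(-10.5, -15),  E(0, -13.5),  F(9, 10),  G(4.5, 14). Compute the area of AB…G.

Apply Gauss's area formula: 2A = Σ (x_i·y_{i+1} − x_{i+1}·y_i), indices taken mod 7.
Σ = (71) + (30) + (288) + (141.75) + (121.5) + (81) + (81.5) = 814.75
Area = |Σ|/2 = 407.375.

407.375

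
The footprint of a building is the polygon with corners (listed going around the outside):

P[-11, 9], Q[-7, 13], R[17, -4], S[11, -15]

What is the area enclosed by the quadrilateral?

275

Apply Gauss's area formula: 2A = Σ (x_i·y_{i+1} − x_{i+1}·y_i), indices taken mod 4.
Σ = (-80) + (-193) + (-211) + (-66) = -550
Area = |Σ|/2 = 275.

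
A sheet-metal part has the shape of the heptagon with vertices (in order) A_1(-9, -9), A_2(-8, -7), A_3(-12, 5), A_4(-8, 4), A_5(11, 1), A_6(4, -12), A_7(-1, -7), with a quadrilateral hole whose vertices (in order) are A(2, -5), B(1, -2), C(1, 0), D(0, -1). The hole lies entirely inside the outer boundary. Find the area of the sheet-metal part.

209.5

Outer boundary:
A_1→A_2: (-9)(-7) − (-8)(-9) = -9
A_2→A_3: (-8)(5) − (-12)(-7) = -124
A_3→A_4: (-12)(4) − (-8)(5) = -8
A_4→A_5: (-8)(1) − (11)(4) = -52
A_5→A_6: (11)(-12) − (4)(1) = -136
A_6→A_7: (4)(-7) − (-1)(-12) = -40
A_7→A_1: (-1)(-9) − (-9)(-7) = -54
Σ = -423
Area = |Σ|/2 = 211.5.
Hole:
Σ = (1) + (2) + (-1) + (2) = 4
Area = |Σ|/2 = 2.
Net area = 211.5 − 2 = 209.5.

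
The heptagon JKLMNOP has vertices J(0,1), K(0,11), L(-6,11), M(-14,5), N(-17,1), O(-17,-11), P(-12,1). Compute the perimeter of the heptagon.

|JK| = √((0)² + (10)²) = √100 = 10
|KL| = √((-6)² + (0)²) = √36 = 6
|LM| = √((-8)² + (-6)²) = √100 = 10
|MN| = √((-3)² + (-4)²) = √25 = 5
|NO| = √((0)² + (-12)²) = √144 = 12
|OP| = √((5)² + (12)²) = √169 = 13
|PJ| = √((12)² + (0)²) = √144 = 12
Perimeter = 10 + 6 + 10 + 5 + 12 + 13 + 12 = 68.

68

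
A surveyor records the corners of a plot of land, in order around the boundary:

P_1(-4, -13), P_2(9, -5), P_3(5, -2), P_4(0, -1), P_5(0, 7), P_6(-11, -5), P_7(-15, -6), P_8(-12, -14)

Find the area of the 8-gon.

Σ = (137) + (7) + (-5) + (0) + (77) + (-9) + (138) + (100) = 445
Area = |Σ|/2 = 222.5.

222.5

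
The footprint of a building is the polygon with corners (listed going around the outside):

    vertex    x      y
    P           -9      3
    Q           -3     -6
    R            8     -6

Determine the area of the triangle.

Apply the shoelace (surveyor's) formula: 2A = Σ (x_i·y_{i+1} − x_{i+1}·y_i), indices taken mod 3.
Cross-terms: 63, 66, -30  ⇒  Σ = 99
Area = |Σ|/2 = 49.5.

49.5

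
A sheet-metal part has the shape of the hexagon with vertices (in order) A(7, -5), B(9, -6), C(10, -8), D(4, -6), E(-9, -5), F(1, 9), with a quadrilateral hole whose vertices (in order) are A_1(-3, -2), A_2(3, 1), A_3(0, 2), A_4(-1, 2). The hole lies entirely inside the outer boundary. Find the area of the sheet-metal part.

118

Outer boundary:
Cross-terms: 3, -12, -28, -74, -76, -68  ⇒  Σ = -255
Area = |Σ|/2 = 127.5.
Hole:
Σ = (3) + (6) + (2) + (8) = 19
Area = |Σ|/2 = 9.5.
Net area = 127.5 − 9.5 = 118.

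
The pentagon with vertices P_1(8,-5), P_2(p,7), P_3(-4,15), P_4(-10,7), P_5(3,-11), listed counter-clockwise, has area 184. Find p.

0

Write out the shoelace sum; only the two edges meeting at P_2 involve p:
2·Area = [(8·7 − p·(-5)) + (p·15 − (-4)·7)] + 284
       = 20·p + 368 = 368
⇒ p = 0.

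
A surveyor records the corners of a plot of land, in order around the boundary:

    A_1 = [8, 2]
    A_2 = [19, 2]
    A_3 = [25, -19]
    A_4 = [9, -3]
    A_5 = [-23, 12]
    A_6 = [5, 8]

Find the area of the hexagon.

298

Apply the shoelace (surveyor's) formula: 2A = Σ (x_i·y_{i+1} − x_{i+1}·y_i), indices taken mod 6.
Cross-terms: -22, -411, 96, 39, -244, -54  ⇒  Σ = -596
Area = |Σ|/2 = 298.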